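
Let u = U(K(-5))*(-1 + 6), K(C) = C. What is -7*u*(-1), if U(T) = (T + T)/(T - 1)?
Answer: 175/3 ≈ 58.333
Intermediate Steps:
U(T) = 2*T/(-1 + T) (U(T) = (2*T)/(-1 + T) = 2*T/(-1 + T))
u = 25/3 (u = (2*(-5)/(-1 - 5))*(-1 + 6) = (2*(-5)/(-6))*5 = (2*(-5)*(-⅙))*5 = (5/3)*5 = 25/3 ≈ 8.3333)
-7*u*(-1) = -7*25/3*(-1) = -175/3*(-1) = 175/3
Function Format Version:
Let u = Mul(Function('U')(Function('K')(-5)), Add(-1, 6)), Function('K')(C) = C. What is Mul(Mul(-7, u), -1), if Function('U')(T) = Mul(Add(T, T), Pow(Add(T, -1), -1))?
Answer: Rational(175, 3) ≈ 58.333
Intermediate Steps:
Function('U')(T) = Mul(2, T, Pow(Add(-1, T), -1)) (Function('U')(T) = Mul(Mul(2, T), Pow(Add(-1, T), -1)) = Mul(2, T, Pow(Add(-1, T), -1)))
u = Rational(25, 3) (u = Mul(Mul(2, -5, Pow(Add(-1, -5), -1)), Add(-1, 6)) = Mul(Mul(2, -5, Pow(-6, -1)), 5) = Mul(Mul(2, -5, Rational(-1, 6)), 5) = Mul(Rational(5, 3), 5) = Rational(25, 3) ≈ 8.3333)
Mul(Mul(-7, u), -1) = Mul(Mul(-7, Rational(25, 3)), -1) = Mul(Rational(-175, 3), -1) = Rational(175, 3)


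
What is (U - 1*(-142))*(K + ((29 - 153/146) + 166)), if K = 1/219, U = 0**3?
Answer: 6031663/219 ≈ 27542.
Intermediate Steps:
U = 0
K = 1/219 ≈ 0.0045662
(U - 1*(-142))*(K + ((29 - 153/146) + 166)) = (0 - 1*(-142))*(1/219 + ((29 - 153/146) + 166)) = (0 + 142)*(1/219 + ((29 - 153*1/146) + 166)) = 142*(1/219 + ((29 - 153/146) + 166)) = 142*(1/219 + (4081/146 + 166)) = 142*(1/219 + 28317/146) = 142*(84953/438) = 6031663/219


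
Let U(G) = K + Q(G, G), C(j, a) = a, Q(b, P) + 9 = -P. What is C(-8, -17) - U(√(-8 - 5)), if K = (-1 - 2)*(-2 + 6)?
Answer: 4 + I*√13 ≈ 4.0 + 3.6056*I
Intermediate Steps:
Q(b, P) = -9 - P
K = -12 (K = -3*4 = -12)
U(G) = -21 - G (U(G) = -12 + (-9 - G) = -21 - G)
C(-8, -17) - U(√(-8 - 5)) = -17 - (-21 - √(-8 - 5)) = -17 - (-21 - √(-13)) = -17 - (-21 - I*√13) = -17 + (21 + I*√13) = 4 + I*√13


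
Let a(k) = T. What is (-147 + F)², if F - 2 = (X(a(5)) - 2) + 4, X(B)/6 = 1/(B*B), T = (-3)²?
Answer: 14891881/729 ≈ 20428.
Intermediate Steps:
T = 9
a(k) = 9
X(B) = 6/B² (X(B) = 6*(1/(B*B)) = 6/B²)
F = 110/27 (F = 2 + ((6/9² - 2) + 4) = 2 + ((6*(1/81) - 2) + 4) = 2 + ((2/27 - 2) + 4) = 2 + (-52/27 + 4) = 2 + 56/27 = 110/27 ≈ 4.0741)
(-147 + F)² = (-147 + 110/27)² = (-3859/27)² = 14891881/729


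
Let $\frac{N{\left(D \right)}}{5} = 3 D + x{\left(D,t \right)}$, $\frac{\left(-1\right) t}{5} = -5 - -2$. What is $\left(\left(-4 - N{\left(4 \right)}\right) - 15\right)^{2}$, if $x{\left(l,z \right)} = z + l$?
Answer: $30276$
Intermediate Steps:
$t = 15$ ($t = - 5 \left(-5 - -2\right) = - 5 \left(-5 + 2\right) = \left(-5\right) \left(-3\right) = 15$)
$x{\left(l,z \right)} = l + z$
$N{\left(D \right)} = 75 + 20 D$ ($N{\left(D \right)} = 5 \left(3 D + \left(D + 15\right)\right) = 5 \left(3 D + \left(15 + D\right)\right) = 5 \left(15 + 4 D\right) = 75 + 20 D$)
$\left(\left(-4 - N{\left(4 \right)}\right) - 15\right)^{2} = \left(\left(-4 - \left(75 + 20 \cdot 4\right)\right) - 15\right)^{2} = \left(\left(-4 - \left(75 + 80\right)\right) - 15\right)^{2} = \left(\left(-4 - 155\right) - 15\right)^{2} = \left(-159 - 15\right)^{2} = \left(-174\right)^{2} = 30276$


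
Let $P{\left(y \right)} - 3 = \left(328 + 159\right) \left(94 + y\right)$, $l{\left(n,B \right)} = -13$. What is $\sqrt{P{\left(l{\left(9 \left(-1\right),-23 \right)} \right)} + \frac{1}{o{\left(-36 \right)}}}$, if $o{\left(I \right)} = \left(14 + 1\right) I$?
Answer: $\frac{\sqrt{319544985}}{90} \approx 198.62$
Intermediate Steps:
$o{\left(I \right)} = 15 I$
$P{\left(y \right)} = 45781 + 487 y$ ($P{\left(y \right)} = 3 + \left(328 + 159\right) \left(94 + y\right) = 3 + 487 \left(94 + y\right) = 3 + \left(45778 + 487 y\right) = 45781 + 487 y$)
$\sqrt{P{\left(l{\left(9 \left(-1\right),-23 \right)} \right)} + \frac{1}{o{\left(-36 \right)}}} = \sqrt{\left(45781 + 487 \left(-13\right)\right) + \frac{1}{15 \left(-36\right)}} = \sqrt{\left(45781 - 6331\right) + \frac{1}{-540}} = \sqrt{39450 - \frac{1}{540}} = \sqrt{\frac{21302999}{540}} = \frac{\sqrt{319544985}}{90}$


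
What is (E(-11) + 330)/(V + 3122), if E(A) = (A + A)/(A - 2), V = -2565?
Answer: 4312/7241 ≈ 0.59550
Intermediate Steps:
E(A) = 2*A/(-2 + A) (E(A) = (2*A)/(-2 + A) = 2*A/(-2 + A))
(E(-11) + 330)/(V + 3122) = (2*(-11)/(-2 - 11) + 330)/(-2565 + 3122) = (2*(-11)/(-13) + 330)/557 = (2*(-11)*(-1/13) + 330)*(1/557) = (22/13 + 330)*(1/557) = (4312/13)*(1/557) = 4312/7241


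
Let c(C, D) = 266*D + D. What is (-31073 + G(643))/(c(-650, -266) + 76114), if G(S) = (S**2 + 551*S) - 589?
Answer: 184020/1273 ≈ 144.56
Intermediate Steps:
G(S) = -589 + S**2 + 551*S
c(C, D) = 267*D
(-31073 + G(643))/(c(-650, -266) + 76114) = (-31073 + (-589 + 643**2 + 551*643))/(267*(-266) + 76114) = (-31073 + (-589 + 413449 + 354293))/(-71022 + 76114) = (-31073 + 767153)/5092 = 736080*(1/5092) = 184020/1273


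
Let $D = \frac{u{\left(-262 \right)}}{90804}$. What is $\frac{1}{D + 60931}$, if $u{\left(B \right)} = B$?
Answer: $\frac{45402}{2766389131} \approx 1.6412 \cdot 10^{-5}$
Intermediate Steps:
$D = - \frac{131}{45402}$ ($D = - \frac{262}{90804} = \left(-262\right) \frac{1}{90804} = - \frac{131}{45402} \approx -0.0028853$)
$\frac{1}{D + 60931} = \frac{1}{- \frac{131}{45402} + 60931} = \frac{1}{\frac{2766389131}{45402}} = \frac{45402}{2766389131}$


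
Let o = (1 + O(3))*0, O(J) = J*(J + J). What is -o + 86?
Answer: 86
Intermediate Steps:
O(J) = 2*J² (O(J) = J*(2*J) = 2*J²)
o = 0 (o = (1 + 2*3²)*0 = (1 + 2*9)*0 = (1 + 18)*0 = 19*0 = 0)
-o + 86 = -1*0 + 86 = 0 + 86 = 86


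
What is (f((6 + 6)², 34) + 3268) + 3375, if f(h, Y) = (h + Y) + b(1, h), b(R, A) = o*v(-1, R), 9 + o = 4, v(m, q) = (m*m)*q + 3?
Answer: 6801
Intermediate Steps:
v(m, q) = 3 + q*m² (v(m, q) = m²*q + 3 = q*m² + 3 = 3 + q*m²)
o = -5 (o = -9 + 4 = -5)
b(R, A) = -15 - 5*R (b(R, A) = -5*(3 + R*(-1)²) = -5*(3 + R*1) = -5*(3 + R) = -15 - 5*R)
f(h, Y) = -20 + Y + h (f(h, Y) = (h + Y) + (-15 - 5*1) = (Y + h) + (-15 - 5) = (Y + h) - 20 = -20 + Y + h)
(f((6 + 6)², 34) + 3268) + 3375 = ((-20 + 34 + (6 + 6)²) + 3268) + 3375 = ((-20 + 34 + 12²) + 3268) + 3375 = ((-20 + 34 + 144) + 3268) + 3375 = (158 + 3268) + 3375 = 3426 + 3375 = 6801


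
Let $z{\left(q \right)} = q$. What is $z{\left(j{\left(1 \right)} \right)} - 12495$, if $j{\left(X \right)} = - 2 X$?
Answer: $-12497$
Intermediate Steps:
$z{\left(j{\left(1 \right)} \right)} - 12495 = \left(-2\right) 1 - 12495 = -2 - 12495 = -12497$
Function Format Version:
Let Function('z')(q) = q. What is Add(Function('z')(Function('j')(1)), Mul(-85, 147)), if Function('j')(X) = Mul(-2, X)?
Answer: -12497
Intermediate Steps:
Add(Function('z')(Function('j')(1)), Mul(-85, 147)) = Add(Mul(-2, 1), Mul(-85, 147)) = Add(-2, -12495) = -12497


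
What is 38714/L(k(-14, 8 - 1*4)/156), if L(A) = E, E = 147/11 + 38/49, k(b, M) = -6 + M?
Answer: 20866846/7621 ≈ 2738.1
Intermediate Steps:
E = 7621/539 (E = 147*(1/11) + 38*(1/49) = 147/11 + 38/49 = 7621/539 ≈ 14.139)
L(A) = 7621/539
38714/L(k(-14, 8 - 1*4)/156) = 38714/(7621/539) = 38714*(539/7621) = 20866846/7621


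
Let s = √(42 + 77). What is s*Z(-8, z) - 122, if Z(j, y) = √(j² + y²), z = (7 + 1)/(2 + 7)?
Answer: -122 + 8*√9758/9 ≈ -34.193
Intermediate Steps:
z = 8/9 ≈ 0.88889
s = √119 ≈ 10.909
s*Z(-8, z) - 122 = √119*√((-8)² + (8/9)²) - 122 = √119*√(64 + 64/81) - 122 = √119*√(5248/81) - 122 = √119*(8*√82/9) - 122 = 8*√9758/9 - 122 = -122 + 8*√9758/9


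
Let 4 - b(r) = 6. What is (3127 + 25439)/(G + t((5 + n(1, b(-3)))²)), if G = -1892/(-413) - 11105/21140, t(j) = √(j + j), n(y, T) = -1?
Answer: -313453255554936/42071566969 + 309140259910272*√2/42071566969 ≈ 2941.1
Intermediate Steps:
b(r) = -2 (b(r) = 4 - 1*6 = 4 - 6 = -2)
t(j) = √2*√j (t(j) = √(2*j) = √2*√j)
G = 1011729/249452 (G = -1892*(-1/413) - 11105*1/21140 = 1892/413 - 2221/4228 = 1011729/249452 ≈ 4.0558)
(3127 + 25439)/(G + t((5 + n(1, b(-3)))²)) = (3127 + 25439)/(1011729/249452 + √2*√((5 - 1)²)) = 28566/(1011729/249452 + √2*√(4²)) = 28566/(1011729/249452 + √2*√16) = 28566/(1011729/249452 + √2*4) = 28566/(1011729/249452 + 4*√2)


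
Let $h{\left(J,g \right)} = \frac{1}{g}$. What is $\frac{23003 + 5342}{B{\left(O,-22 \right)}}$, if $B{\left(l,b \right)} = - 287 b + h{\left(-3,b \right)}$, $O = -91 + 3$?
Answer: $\frac{623590}{138907} \approx 4.4893$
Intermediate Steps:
$O = -88$
$B{\left(l,b \right)} = \frac{1}{b} - 287 b$ ($B{\left(l,b \right)} = - 287 b + \frac{1}{b} = \frac{1}{b} - 287 b$)
$\frac{23003 + 5342}{B{\left(O,-22 \right)}} = \frac{23003 + 5342}{\frac{1}{-22} - -6314} = \frac{28345}{- \frac{1}{22} + 6314} = \frac{28345}{\frac{138907}{22}} = 28345 \cdot \frac{22}{138907} = \frac{623590}{138907}$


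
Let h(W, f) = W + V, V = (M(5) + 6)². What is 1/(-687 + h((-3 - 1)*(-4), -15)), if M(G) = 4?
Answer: -1/571 ≈ -0.0017513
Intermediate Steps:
V = 100 (V = (4 + 6)² = 10² = 100)
h(W, f) = 100 + W (h(W, f) = W + 100 = 100 + W)
1/(-687 + h((-3 - 1)*(-4), -15)) = 1/(-687 + (100 + (-3 - 1)*(-4))) = 1/(-687 + (100 - 4*(-4))) = 1/(-687 + (100 + 16)) = 1/(-687 + 116) = 1/(-571) = -1/571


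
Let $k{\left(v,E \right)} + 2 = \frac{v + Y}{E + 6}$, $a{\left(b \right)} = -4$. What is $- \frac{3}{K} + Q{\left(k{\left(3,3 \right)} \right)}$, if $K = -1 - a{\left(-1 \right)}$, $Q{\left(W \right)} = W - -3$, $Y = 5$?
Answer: $\frac{8}{9} \approx 0.88889$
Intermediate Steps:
$k{\left(v,E \right)} = -2 + \frac{5 + v}{6 + E}$ ($k{\left(v,E \right)} = -2 + \frac{v + 5}{E + 6} = -2 + \frac{5 + v}{6 + E}$)
$Q{\left(W \right)} = 3 + W$ ($Q{\left(W \right)} = W + 3 = 3 + W$)
$K = 3$ ($K = -1 - -4 = -1 + 4 = 3$)
$- \frac{3}{K} + Q{\left(k{\left(3,3 \right)} \right)} = - \frac{3}{3} + \left(3 + \frac{-7 + 3 - 6}{6 + 3}\right) = \left(-3\right) \frac{1}{3} + \left(3 + \frac{-7 + 3 - 6}{9}\right) = -1 + \left(3 + \frac{1}{9} \left(-10\right)\right) = -1 + \left(3 - \frac{10}{9}\right) = -1 + \frac{17}{9} = \frac{8}{9}$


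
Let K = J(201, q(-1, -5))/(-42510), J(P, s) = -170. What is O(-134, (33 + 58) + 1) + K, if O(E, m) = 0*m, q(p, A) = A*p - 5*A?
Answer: 17/4251 ≈ 0.0039991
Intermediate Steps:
q(p, A) = -5*A + A*p
O(E, m) = 0
K = 17/4251 (K = -170/(-42510) = -170*(-1/42510) = 17/4251 ≈ 0.0039991)
O(-134, (33 + 58) + 1) + K = 0 + 17/4251 = 17/4251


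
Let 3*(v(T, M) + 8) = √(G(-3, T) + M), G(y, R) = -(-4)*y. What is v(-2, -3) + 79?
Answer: 71 + I*√15/3 ≈ 71.0 + 1.291*I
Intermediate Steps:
G(y, R) = 4*y
v(T, M) = -8 + √(-12 + M)/3 (v(T, M) = -8 + √(4*(-3) + M)/3 = -8 + √(-12 + M)/3)
v(-2, -3) + 79 = (-8 + √(-12 - 3)/3) + 79 = (-8 + √(-15)/3) + 79 = (-8 + (I*√15)/3) + 79 = (-8 + I*√15/3) + 79 = 71 + I*√15/3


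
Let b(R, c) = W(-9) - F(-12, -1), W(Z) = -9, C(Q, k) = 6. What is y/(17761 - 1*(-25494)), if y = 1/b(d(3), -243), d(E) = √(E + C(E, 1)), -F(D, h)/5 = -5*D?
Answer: 1/12587205 ≈ 7.9446e-8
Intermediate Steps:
F(D, h) = 25*D (F(D, h) = -(-25)*D = 25*D)
d(E) = √(6 + E) (d(E) = √(E + 6) = √(6 + E))
b(R, c) = 291 (b(R, c) = -9 - 25*(-12) = -9 - 1*(-300) = -9 + 300 = 291)
y = 1/291 ≈ 0.0034364
y/(17761 - 1*(-25494)) = 1/(291*(17761 - 1*(-25494))) = 1/(291*(17761 + 25494)) = (1/291)/43255 = (1/291)*(1/43255) = 1/12587205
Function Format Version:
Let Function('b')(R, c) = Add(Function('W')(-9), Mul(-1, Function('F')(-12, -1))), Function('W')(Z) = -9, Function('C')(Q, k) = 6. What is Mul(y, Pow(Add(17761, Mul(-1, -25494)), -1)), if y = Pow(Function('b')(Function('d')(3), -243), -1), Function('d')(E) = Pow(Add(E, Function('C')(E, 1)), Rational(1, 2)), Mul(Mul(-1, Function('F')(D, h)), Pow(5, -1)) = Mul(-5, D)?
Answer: Rational(1, 12587205) ≈ 7.9446e-8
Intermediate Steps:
Function('F')(D, h) = Mul(25, D) (Function('F')(D, h) = Mul(-5, Mul(-5, D)) = Mul(25, D))
Function('d')(E) = Pow(Add(6, E), Rational(1, 2)) (Function('d')(E) = Pow(Add(E, 6), Rational(1, 2)) = Pow(Add(6, E), Rational(1, 2)))
Function('b')(R, c) = 291 (Function('b')(R, c) = Add(-9, Mul(-1, Mul(25, -12))) = Add(-9, Mul(-1, -300)) = Add(-9, 300) = 291)
y = Rational(1, 291) (y = Pow(291, -1) = Rational(1, 291) ≈ 0.0034364)
Mul(y, Pow(Add(17761, Mul(-1, -25494)), -1)) = Mul(Rational(1, 291), Pow(Add(17761, Mul(-1, -25494)), -1)) = Mul(Rational(1, 291), Pow(Add(17761, 25494), -1)) = Mul(Rational(1, 291), Pow(43255, -1)) = Mul(Rational(1, 291), Rational(1, 43255)) = Rational(1, 12587205)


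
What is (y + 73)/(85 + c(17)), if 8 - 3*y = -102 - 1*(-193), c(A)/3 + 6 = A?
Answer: 68/177 ≈ 0.38418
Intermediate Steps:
c(A) = -18 + 3*A
y = -83/3 (y = 8/3 - (-102 - 1*(-193))/3 = 8/3 - (-102 + 193)/3 = 8/3 - ⅓*91 = 8/3 - 91/3 = -83/3 ≈ -27.667)
(y + 73)/(85 + c(17)) = (-83/3 + 73)/(85 + (-18 + 3*17)) = 136/(3*(85 + (-18 + 51))) = 136/(3*(85 + 33)) = (136/3)/118 = (136/3)*(1/118) = 68/177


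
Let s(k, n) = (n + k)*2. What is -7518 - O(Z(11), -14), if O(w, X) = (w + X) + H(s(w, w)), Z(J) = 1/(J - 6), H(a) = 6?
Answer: -37551/5 ≈ -7510.2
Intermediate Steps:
s(k, n) = 2*k + 2*n (s(k, n) = (k + n)*2 = 2*k + 2*n)
Z(J) = 1/(-6 + J)
O(w, X) = 6 + X + w (O(w, X) = (w + X) + 6 = (X + w) + 6 = 6 + X + w)
-7518 - O(Z(11), -14) = -7518 - (6 - 14 + 1/(-6 + 11)) = -7518 - (6 - 14 + 1/5) = -7518 - (6 - 14 + ⅕) = -7518 - 1*(-39/5) = -7518 + 39/5 = -37551/5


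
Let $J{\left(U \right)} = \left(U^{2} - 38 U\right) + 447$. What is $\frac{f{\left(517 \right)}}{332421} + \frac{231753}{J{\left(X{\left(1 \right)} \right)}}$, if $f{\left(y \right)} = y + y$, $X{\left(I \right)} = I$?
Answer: $\frac{77039987953}{136292610} \approx 565.25$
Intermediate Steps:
$J{\left(U \right)} = 447 + U^{2} - 38 U$
$f{\left(y \right)} = 2 y$
$\frac{f{\left(517 \right)}}{332421} + \frac{231753}{J{\left(X{\left(1 \right)} \right)}} = \frac{2 \cdot 517}{332421} + \frac{231753}{447 + 1^{2} - 38} = 1034 \cdot \frac{1}{332421} + \frac{231753}{447 + 1 - 38} = \frac{1034}{332421} + \frac{231753}{410} = \frac{77039987953}{136292610}$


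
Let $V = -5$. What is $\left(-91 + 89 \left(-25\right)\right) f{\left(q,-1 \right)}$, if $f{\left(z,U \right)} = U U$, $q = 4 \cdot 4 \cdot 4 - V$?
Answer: $-2316$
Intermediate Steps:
$q = 69$ ($q = 4 \cdot 4 \cdot 4 - -5 = 16 \cdot 4 + 5 = 64 + 5 = 69$)
$f{\left(z,U \right)} = U^{2}$
$\left(-91 + 89 \left(-25\right)\right) f{\left(q,-1 \right)} = \left(-91 + 89 \left(-25\right)\right) \left(-1\right)^{2} = \left(-91 - 2225\right) 1 = \left(-2316\right) 1 = -2316$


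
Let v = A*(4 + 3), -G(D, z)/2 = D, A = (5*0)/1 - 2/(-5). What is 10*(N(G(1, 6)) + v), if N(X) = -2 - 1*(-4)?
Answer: 48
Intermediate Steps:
A = ⅖ (A = 0*1 - 2*(-⅕) = 0 + ⅖ = ⅖ ≈ 0.40000)
G(D, z) = -2*D
v = 14/5 (v = 2*(4 + 3)/5 = (⅖)*7 = 14/5 ≈ 2.8000)
N(X) = 2 (N(X) = -2 + 4 = 2)
10*(N(G(1, 6)) + v) = 10*(2 + 14/5) = 10*(24/5) = 48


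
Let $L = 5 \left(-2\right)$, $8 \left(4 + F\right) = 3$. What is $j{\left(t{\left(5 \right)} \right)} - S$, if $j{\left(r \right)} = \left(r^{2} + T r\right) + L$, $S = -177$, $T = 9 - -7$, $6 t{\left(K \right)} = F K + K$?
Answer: $\frac{35017}{256} \approx 136.79$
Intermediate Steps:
$F = - \frac{29}{8}$ ($F = -4 + \frac{1}{8} \cdot 3 = -4 + \frac{3}{8} = - \frac{29}{8} \approx -3.625$)
$t{\left(K \right)} = - \frac{7 K}{16}$ ($t{\left(K \right)} = \frac{- \frac{29 K}{8} + K}{6} = \frac{\left(- \frac{21}{8}\right) K}{6} = - \frac{7 K}{16}$)
$T = 16$ ($T = 9 + 7 = 16$)
$L = -10$
$j{\left(r \right)} = -10 + r^{2} + 16 r$ ($j{\left(r \right)} = \left(r^{2} + 16 r\right) - 10 = -10 + r^{2} + 16 r$)
$j{\left(t{\left(5 \right)} \right)} - S = \left(-10 + \left(\left(- \frac{7}{16}\right) 5\right)^{2} + 16 \left(\left(- \frac{7}{16}\right) 5\right)\right) - -177 = \left(-10 + \left(- \frac{35}{16}\right)^{2} + 16 \left(- \frac{35}{16}\right)\right) + 177 = \left(-10 + \frac{1225}{256} - 35\right) + 177 = - \frac{10295}{256} + 177 = \frac{35017}{256}$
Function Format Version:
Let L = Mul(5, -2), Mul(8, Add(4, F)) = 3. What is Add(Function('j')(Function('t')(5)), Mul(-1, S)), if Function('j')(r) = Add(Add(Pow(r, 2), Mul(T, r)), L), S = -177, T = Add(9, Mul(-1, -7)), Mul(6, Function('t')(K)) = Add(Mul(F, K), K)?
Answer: Rational(35017, 256) ≈ 136.79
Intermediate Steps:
F = Rational(-29, 8) (F = Add(-4, Mul(Rational(1, 8), 3)) = Add(-4, Rational(3, 8)) = Rational(-29, 8) ≈ -3.6250)
Function('t')(K) = Mul(Rational(-7, 16), K) (Function('t')(K) = Mul(Rational(1, 6), Add(Mul(Rational(-29, 8), K), K)) = Mul(Rational(1, 6), Mul(Rational(-21, 8), K)) = Mul(Rational(-7, 16), K))
T = 16 (T = Add(9, 7) = 16)
L = -10
Function('j')(r) = Add(-10, Pow(r, 2), Mul(16, r)) (Function('j')(r) = Add(Add(Pow(r, 2), Mul(16, r)), -10) = Add(-10, Pow(r, 2), Mul(16, r)))
Add(Function('j')(Function('t')(5)), Mul(-1, S)) = Add(Add(-10, Pow(Mul(Rational(-7, 16), 5), 2), Mul(16, Mul(Rational(-7, 16), 5))), Mul(-1, -177)) = Add(Add(-10, Pow(Rational(-35, 16), 2), Mul(16, Rational(-35, 16))), 177) = Add(Add(-10, Rational(1225, 256), -35), 177) = Add(Rational(-10295, 256), 177) = Rational(35017, 256)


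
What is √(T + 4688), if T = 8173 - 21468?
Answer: I*√8607 ≈ 92.774*I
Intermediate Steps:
T = -13295
√(T + 4688) = √(-13295 + 4688) = √(-8607) = I*√8607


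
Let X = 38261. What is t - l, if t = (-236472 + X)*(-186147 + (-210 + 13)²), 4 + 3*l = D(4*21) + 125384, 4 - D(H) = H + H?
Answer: 87611911738/3 ≈ 2.9204e+10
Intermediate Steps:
D(H) = 4 - 2*H (D(H) = 4 - (H + H) = 4 - 2*H)
l = 125216/3 (l = -4/3 + ((4 - 8*21) + 125384)/3 = -4/3 + ((4 - 2*84) + 125384)/3 = -4/3 + ((4 - 168) + 125384)/3 = -4/3 + (-164 + 125384)/3 = -4/3 + (⅓)*125220 = -4/3 + 41740 = 125216/3 ≈ 41739.)
t = 29204012318 (t = (-236472 + 38261)*(-186147 + (-210 + 13)²) = -198211*(-186147 + (-197)²) = -198211*(-186147 + 38809) = -198211*(-147338) = 29204012318)
t - l = 29204012318 - 1*125216/3 = 29204012318 - 125216/3 = 87611911738/3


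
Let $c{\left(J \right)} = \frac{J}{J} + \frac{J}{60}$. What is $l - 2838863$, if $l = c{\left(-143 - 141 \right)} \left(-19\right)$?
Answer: $- \frac{42581881}{15} \approx -2.8388 \cdot 10^{6}$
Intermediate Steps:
$c{\left(J \right)} = 1 + \frac{J}{60}$ ($c{\left(J \right)} = 1 + J \frac{1}{60} = 1 + \frac{J}{60}$)
$l = \frac{1064}{15}$ ($l = \left(1 + \frac{-143 - 141}{60}\right) \left(-19\right) = \left(1 + \frac{1}{60} \left(-284\right)\right) \left(-19\right) = \left(1 - \frac{71}{15}\right) \left(-19\right) = \left(- \frac{56}{15}\right) \left(-19\right) = \frac{1064}{15} \approx 70.933$)
$l - 2838863 = \frac{1064}{15} - 2838863 = - \frac{42581881}{15}$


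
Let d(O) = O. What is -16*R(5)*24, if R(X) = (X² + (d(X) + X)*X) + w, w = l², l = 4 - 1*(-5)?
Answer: -59904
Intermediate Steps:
l = 9 (l = 4 + 5 = 9)
w = 81 (w = 9² = 81)
R(X) = 81 + 3*X² (R(X) = (X² + (X + X)*X) + 81 = (X² + (2*X)*X) + 81 = (X² + 2*X²) + 81 = 3*X² + 81 = 81 + 3*X²)
-16*R(5)*24 = -16*(81 + 3*5²)*24 = -16*(81 + 3*25)*24 = -16*(81 + 75)*24 = -16*156*24 = -2496*24 = -59904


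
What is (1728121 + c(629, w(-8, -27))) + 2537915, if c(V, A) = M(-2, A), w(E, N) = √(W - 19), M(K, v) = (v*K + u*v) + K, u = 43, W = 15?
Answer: 4266034 + 82*I ≈ 4.266e+6 + 82.0*I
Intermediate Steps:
M(K, v) = K + 43*v + K*v (M(K, v) = (v*K + 43*v) + K = (K*v + 43*v) + K = (43*v + K*v) + K = K + 43*v + K*v)
w(E, N) = 2*I (w(E, N) = √(15 - 19) = √(-4) = 2*I)
c(V, A) = -2 + 41*A (c(V, A) = -2 + 43*A - 2*A = -2 + 41*A)
(1728121 + c(629, w(-8, -27))) + 2537915 = (1728121 + (-2 + 41*(2*I))) + 2537915 = (1728121 + (-2 + 82*I)) + 2537915 = (1728119 + 82*I) + 2537915 = 4266034 + 82*I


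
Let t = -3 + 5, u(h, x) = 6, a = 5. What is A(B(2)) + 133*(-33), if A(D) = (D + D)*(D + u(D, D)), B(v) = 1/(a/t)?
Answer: -109597/25 ≈ -4383.9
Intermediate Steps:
t = 2
B(v) = 2/5 (B(v) = 1/(5/2) = 2/5)
A(D) = 2*D*(6 + D) (A(D) = (D + D)*(D + 6) = (2*D)*(6 + D) = 2*D*(6 + D))
A(B(2)) + 133*(-33) = 2*(2/5)*(6 + 2/5) + 133*(-33) = 2*(2/5)*(32/5) - 4389 = 128/25 - 4389 = -109597/25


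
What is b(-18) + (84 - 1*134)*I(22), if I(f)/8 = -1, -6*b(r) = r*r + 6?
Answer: 345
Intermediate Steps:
b(r) = -1 - r²/6 (b(r) = -(r*r + 6)/6 = -(r² + 6)/6 = -(6 + r²)/6 = -1 - r²/6)
I(f) = -8 (I(f) = 8*(-1) = -8)
b(-18) + (84 - 1*134)*I(22) = (-1 - ⅙*(-18)²) + (84 - 1*134)*(-8) = (-1 - ⅙*324) + (84 - 134)*(-8) = (-1 - 54) - 50*(-8) = -55 + 400 = 345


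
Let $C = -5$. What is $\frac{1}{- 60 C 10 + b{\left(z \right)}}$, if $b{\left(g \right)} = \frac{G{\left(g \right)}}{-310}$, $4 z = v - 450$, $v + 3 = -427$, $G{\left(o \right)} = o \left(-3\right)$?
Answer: $\frac{31}{92934} \approx 0.00033357$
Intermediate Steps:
$G{\left(o \right)} = - 3 o$
$v = -430$ ($v = -3 - 427 = -430$)
$z = -220$ ($z = \frac{-430 - 450}{4} = \frac{1}{4} \left(-880\right) = -220$)
$b{\left(g \right)} = \frac{3 g}{310}$ ($b{\left(g \right)} = \frac{\left(-3\right) g}{-310} = - 3 g \left(- \frac{1}{310}\right) = \frac{3 g}{310}$)
$\frac{1}{- 60 C 10 + b{\left(z \right)}} = \frac{1}{\left(-60\right) \left(-5\right) 10 + \frac{3}{310} \left(-220\right)} = \frac{1}{300 \cdot 10 - \frac{66}{31}} = \frac{1}{3000 - \frac{66}{31}} = \frac{1}{\frac{92934}{31}} = \frac{31}{92934}$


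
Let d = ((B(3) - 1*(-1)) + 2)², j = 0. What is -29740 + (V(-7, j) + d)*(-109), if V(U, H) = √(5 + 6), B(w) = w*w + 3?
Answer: -54265 - 109*√11 ≈ -54627.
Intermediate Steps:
B(w) = 3 + w² (B(w) = w² + 3 = 3 + w²)
V(U, H) = √11
d = 225 (d = (((3 + 3²) - 1*(-1)) + 2)² = (((3 + 9) + 1) + 2)² = ((12 + 1) + 2)² = (13 + 2)² = 15² = 225)
-29740 + (V(-7, j) + d)*(-109) = -29740 + (√11 + 225)*(-109) = -29740 + (225 + √11)*(-109) = -29740 + (-24525 - 109*√11) = -54265 - 109*√11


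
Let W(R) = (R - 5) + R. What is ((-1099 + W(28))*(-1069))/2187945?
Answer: 1120312/2187945 ≈ 0.51204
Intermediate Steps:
W(R) = -5 + 2*R (W(R) = (-5 + R) + R = -5 + 2*R)
((-1099 + W(28))*(-1069))/2187945 = ((-1099 + (-5 + 2*28))*(-1069))/2187945 = ((-1099 + (-5 + 56))*(-1069))*(1/2187945) = ((-1099 + 51)*(-1069))*(1/2187945) = -1048*(-1069)*(1/2187945) = 1120312*(1/2187945) = 1120312/2187945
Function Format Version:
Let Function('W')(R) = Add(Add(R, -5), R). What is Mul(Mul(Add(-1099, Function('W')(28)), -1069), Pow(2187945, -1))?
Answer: Rational(1120312, 2187945) ≈ 0.51204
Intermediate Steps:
Function('W')(R) = Add(-5, Mul(2, R)) (Function('W')(R) = Add(Add(-5, R), R) = Add(-5, Mul(2, R)))
Mul(Mul(Add(-1099, Function('W')(28)), -1069), Pow(2187945, -1)) = Mul(Mul(Add(-1099, Add(-5, Mul(2, 28))), -1069), Pow(2187945, -1)) = Mul(Mul(Add(-1099, Add(-5, 56)), -1069), Rational(1, 2187945)) = Mul(Mul(Add(-1099, 51), -1069), Rational(1, 2187945)) = Mul(Mul(-1048, -1069), Rational(1, 2187945)) = Mul(1120312, Rational(1, 2187945)) = Rational(1120312, 2187945)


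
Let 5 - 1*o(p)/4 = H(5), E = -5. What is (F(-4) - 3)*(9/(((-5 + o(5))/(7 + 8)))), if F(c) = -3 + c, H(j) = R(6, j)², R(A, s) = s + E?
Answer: -90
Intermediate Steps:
R(A, s) = -5 + s (R(A, s) = s - 5 = -5 + s)
H(j) = (-5 + j)²
o(p) = 20 (o(p) = 20 - 4*(-5 + 5)² = 20 - 4*0² = 20 - 4*0 = 20 + 0 = 20)
(F(-4) - 3)*(9/(((-5 + o(5))/(7 + 8)))) = ((-3 - 4) - 3)*(9/(((-5 + 20)/(7 + 8)))) = (-7 - 3)*(9/((15/15))) = -90/(15*(1/15)) = -90/1 = -90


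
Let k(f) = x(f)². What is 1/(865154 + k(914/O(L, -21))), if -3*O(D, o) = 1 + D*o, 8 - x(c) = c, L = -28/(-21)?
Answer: 81/70786438 ≈ 1.1443e-6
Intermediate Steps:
L = 4/3 (L = -28*(-1/21) = 4/3 ≈ 1.3333)
x(c) = 8 - c
O(D, o) = -⅓ - D*o/3 (O(D, o) = -(1 + D*o)/3 = -⅓ - D*o/3)
k(f) = (8 - f)²
1/(865154 + k(914/O(L, -21))) = 1/(865154 + (-8 + 914/(-⅓ - ⅓*4/3*(-21)))²) = 1/(865154 + (-8 + 914/(-⅓ + 28/3))²) = 1/(865154 + (-8 + 914/9)²) = 1/(865154 + (842/9)²) = 1/(865154 + 708964/81) = 1/(70786438/81) = 81/70786438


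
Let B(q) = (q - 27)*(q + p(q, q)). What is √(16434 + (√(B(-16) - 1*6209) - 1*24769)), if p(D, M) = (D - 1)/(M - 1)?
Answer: √(-8335 + 2*I*√1391) ≈ 0.4085 + 91.297*I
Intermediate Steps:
p(D, M) = (-1 + D)/(-1 + M)
B(q) = (1 + q)*(-27 + q) (B(q) = (q - 27)*(q + (-1 + q)/(-1 + q)) = (-27 + q)*(q + 1) = (-27 + q)*(1 + q) = (1 + q)*(-27 + q))
√(16434 + (√(B(-16) - 1*6209) - 1*24769)) = √(16434 + (√((-27 + (-16)² - 26*(-16)) - 1*6209) - 1*24769)) = √(16434 + (√((-27 + 256 + 416) - 6209) - 24769)) = √(16434 + (√(645 - 6209) - 24769)) = √(16434 + (√(-5564) - 24769)) = √(16434 + (2*I*√1391 - 24769)) = √(16434 + (-24769 + 2*I*√1391)) = √(-8335 + 2*I*√1391)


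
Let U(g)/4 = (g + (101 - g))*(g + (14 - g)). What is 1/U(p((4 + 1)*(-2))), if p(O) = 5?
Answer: 1/5656 ≈ 0.00017680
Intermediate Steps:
U(g) = 5656 (U(g) = 4*((g + (101 - g))*(g + (14 - g))) = 4*(101*14) = 4*1414 = 5656)
1/U(p((4 + 1)*(-2))) = 1/5656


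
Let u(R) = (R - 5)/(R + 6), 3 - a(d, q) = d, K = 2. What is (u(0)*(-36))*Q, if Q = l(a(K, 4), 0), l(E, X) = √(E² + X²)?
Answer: 30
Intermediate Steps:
a(d, q) = 3 - d
Q = 1 (Q = √((3 - 1*2)² + 0²) = √((3 - 2)² + 0) = √(1² + 0) = √(1 + 0) = √1 = 1)
u(R) = (-5 + R)/(6 + R)
(u(0)*(-36))*Q = (((-5 + 0)/(6 + 0))*(-36))*1 = ((-5/6)*(-36))*1 = (((⅙)*(-5))*(-36))*1 = -⅚*(-36)*1 = 30*1 = 30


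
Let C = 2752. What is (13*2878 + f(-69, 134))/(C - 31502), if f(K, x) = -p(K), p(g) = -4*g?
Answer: -18569/14375 ≈ -1.2918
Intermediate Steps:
f(K, x) = 4*K (f(K, x) = -(-4)*K = 4*K)
(13*2878 + f(-69, 134))/(C - 31502) = (13*2878 + 4*(-69))/(2752 - 31502) = (37414 - 276)/(-28750) = 37138*(-1/28750) = -18569/14375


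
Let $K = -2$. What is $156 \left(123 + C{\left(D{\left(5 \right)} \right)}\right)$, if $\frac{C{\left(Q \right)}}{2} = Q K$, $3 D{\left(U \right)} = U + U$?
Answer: $17108$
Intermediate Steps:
$D{\left(U \right)} = \frac{2 U}{3}$ ($D{\left(U \right)} = \frac{U + U}{3} = \frac{2 U}{3}$)
$C{\left(Q \right)} = - 4 Q$ ($C{\left(Q \right)} = 2 Q \left(-2\right) = 2 \left(- 2 Q\right) = - 4 Q$)
$156 \left(123 + C{\left(D{\left(5 \right)} \right)}\right) = 156 \left(123 - 4 \cdot \frac{2}{3} \cdot 5\right) = 156 \left(123 - \frac{40}{3}\right) = 156 \cdot \frac{329}{3} = 17108$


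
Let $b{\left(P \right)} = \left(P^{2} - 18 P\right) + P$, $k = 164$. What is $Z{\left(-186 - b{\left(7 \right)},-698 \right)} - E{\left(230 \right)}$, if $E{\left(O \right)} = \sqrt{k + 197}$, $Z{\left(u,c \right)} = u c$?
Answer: $80949$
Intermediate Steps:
$b{\left(P \right)} = P^{2} - 17 P$
$Z{\left(u,c \right)} = c u$
$E{\left(O \right)} = 19$ ($E{\left(O \right)} = \sqrt{164 + 197} = \sqrt{361} = 19$)
$Z{\left(-186 - b{\left(7 \right)},-698 \right)} - E{\left(230 \right)} = - 698 \left(-186 - 7 \left(-17 + 7\right)\right) - 19 = - 698 \left(-186 - 7 \left(-10\right)\right) - 19 = - 698 \left(-186 - -70\right) - 19 = - 698 \left(-186 + 70\right) - 19 = \left(-698\right) \left(-116\right) - 19 = 80968 - 19 = 80949$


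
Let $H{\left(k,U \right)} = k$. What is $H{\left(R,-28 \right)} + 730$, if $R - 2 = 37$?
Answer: $769$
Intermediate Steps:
$R = 39$ ($R = 2 + 37 = 39$)
$H{\left(R,-28 \right)} + 730 = 39 + 730 = 769$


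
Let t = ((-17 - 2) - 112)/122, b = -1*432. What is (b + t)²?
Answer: 2791537225/14884 ≈ 1.8755e+5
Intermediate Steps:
b = -432
t = -131/122 (t = (-19 - 112)*(1/122) = -131*1/122 = -131/122 ≈ -1.0738)
(b + t)² = (-432 - 131/122)² = (-52835/122)² = 2791537225/14884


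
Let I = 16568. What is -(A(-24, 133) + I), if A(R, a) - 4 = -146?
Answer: -16426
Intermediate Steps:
A(R, a) = -142 (A(R, a) = 4 - 146 = -142)
-(A(-24, 133) + I) = -(-142 + 16568) = -1*16426 = -16426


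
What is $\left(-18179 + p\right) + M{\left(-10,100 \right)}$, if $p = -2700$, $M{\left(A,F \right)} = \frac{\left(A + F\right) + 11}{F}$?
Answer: $- \frac{2087799}{100} \approx -20878.0$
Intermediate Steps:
$M{\left(A,F \right)} = \frac{11 + A + F}{F}$
$\left(-18179 + p\right) + M{\left(-10,100 \right)} = \left(-18179 - 2700\right) + \frac{11 - 10 + 100}{100} = -20879 + \frac{1}{100} \cdot 101 = -20879 + \frac{101}{100} = - \frac{2087799}{100}$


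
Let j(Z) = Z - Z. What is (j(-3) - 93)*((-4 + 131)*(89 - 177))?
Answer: 1039368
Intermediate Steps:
j(Z) = 0
(j(-3) - 93)*((-4 + 131)*(89 - 177)) = (0 - 93)*((-4 + 131)*(89 - 177)) = -11811*(-88) = -93*(-11176) = 1039368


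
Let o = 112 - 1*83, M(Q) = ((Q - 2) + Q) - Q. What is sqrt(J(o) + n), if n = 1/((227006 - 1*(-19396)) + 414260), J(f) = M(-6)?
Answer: 3*I*sqrt(387977062810)/660662 ≈ 2.8284*I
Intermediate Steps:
M(Q) = -2 + Q (M(Q) = ((-2 + Q) + Q) - Q = (-2 + 2*Q) - Q = -2 + Q)
o = 29 (o = 112 - 83 = 29)
J(f) = -8 (J(f) = -2 - 6 = -8)
n = 1/660662 (n = 1/((227006 + 19396) + 414260) = 1/(246402 + 414260) = 1/660662 ≈ 1.5136e-6)
sqrt(J(o) + n) = sqrt(-8 + 1/660662) = sqrt(-5285295/660662) = 3*I*sqrt(387977062810)/660662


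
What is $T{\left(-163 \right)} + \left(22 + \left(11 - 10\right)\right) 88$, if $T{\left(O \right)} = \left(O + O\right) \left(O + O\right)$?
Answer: $108300$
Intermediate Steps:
$T{\left(O \right)} = 4 O^{2}$ ($T{\left(O \right)} = 2 O 2 O = 4 O^{2}$)
$T{\left(-163 \right)} + \left(22 + \left(11 - 10\right)\right) 88 = 4 \left(-163\right)^{2} + \left(22 + \left(11 - 10\right)\right) 88 = 4 \cdot 26569 + \left(22 + 1\right) 88 = 106276 + 23 \cdot 88 = 106276 + 2024 = 108300$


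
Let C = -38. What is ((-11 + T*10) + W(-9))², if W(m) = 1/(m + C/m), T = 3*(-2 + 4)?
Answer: 4401604/1849 ≈ 2380.5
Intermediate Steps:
T = 6 (T = 3*2 = 6)
W(m) = 1/(m - 38/m)
((-11 + T*10) + W(-9))² = ((-11 + 6*10) - 9/(-38 + (-9)²))² = ((-11 + 60) - 9/(-38 + 81))² = (49 - 9/43)² = (2098/43)² = 4401604/1849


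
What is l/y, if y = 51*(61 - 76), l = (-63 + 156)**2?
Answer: -961/85 ≈ -11.306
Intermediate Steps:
l = 8649 (l = 93**2 = 8649)
y = -765 (y = 51*(-15) = -765)
l/y = 8649/(-765) = 8649*(-1/765) = -961/85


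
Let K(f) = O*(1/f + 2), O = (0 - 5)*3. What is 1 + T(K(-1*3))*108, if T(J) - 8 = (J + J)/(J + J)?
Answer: 973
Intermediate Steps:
O = -15 (O = -5*3 = -15)
K(f) = -30 - 15/f (K(f) = -15*(1/f + 2) = -15*(2 + 1/f) = -30 - 15/f)
T(J) = 9 (T(J) = 8 + (J + J)/(J + J) = 8 + (2*J)/((2*J)) = 8 + (2*J)*(1/(2*J)) = 8 + 1 = 9)
1 + T(K(-1*3))*108 = 1 + 9*108 = 1 + 972 = 973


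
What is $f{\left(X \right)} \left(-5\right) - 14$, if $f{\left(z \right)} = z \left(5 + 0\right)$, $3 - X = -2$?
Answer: $-139$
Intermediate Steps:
$X = 5$ ($X = 3 - -2 = 3 + 2 = 5$)
$f{\left(z \right)} = 5 z$ ($f{\left(z \right)} = z 5 = 5 z$)
$f{\left(X \right)} \left(-5\right) - 14 = 5 \cdot 5 \left(-5\right) - 14 = 25 \left(-5\right) - 14 = -125 - 14 = -139$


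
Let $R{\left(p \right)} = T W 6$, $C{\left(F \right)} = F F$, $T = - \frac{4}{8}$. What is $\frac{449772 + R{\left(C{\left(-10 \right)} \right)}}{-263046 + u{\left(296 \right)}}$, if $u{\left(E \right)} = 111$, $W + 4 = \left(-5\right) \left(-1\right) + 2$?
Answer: $- \frac{149921}{87645} \approx -1.7105$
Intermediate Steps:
$T = - \frac{1}{2}$ ($T = \left(-4\right) \frac{1}{8} = - \frac{1}{2} \approx -0.5$)
$W = 3$ ($W = -4 + \left(\left(-5\right) \left(-1\right) + 2\right) = -4 + \left(5 + 2\right) = -4 + 7 = 3$)
$C{\left(F \right)} = F^{2}$
$R{\left(p \right)} = -9$ ($R{\left(p \right)} = \left(- \frac{1}{2}\right) 3 \cdot 6 = \left(- \frac{3}{2}\right) 6 = -9$)
$\frac{449772 + R{\left(C{\left(-10 \right)} \right)}}{-263046 + u{\left(296 \right)}} = \frac{449772 - 9}{-263046 + 111} = \frac{449763}{-262935} = 449763 \left(- \frac{1}{262935}\right) = - \frac{149921}{87645}$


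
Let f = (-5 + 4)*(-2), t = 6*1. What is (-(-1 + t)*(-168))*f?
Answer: 1680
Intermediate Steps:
t = 6
f = 2 (f = -1*(-2) = 2)
(-(-1 + t)*(-168))*f = (-(-1 + 6)*(-168))*2 = (-1*5*(-168))*2 = -5*(-168)*2 = 840*2 = 1680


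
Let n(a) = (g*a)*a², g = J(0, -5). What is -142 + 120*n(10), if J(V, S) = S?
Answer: -600142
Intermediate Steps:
g = -5
n(a) = -5*a³ (n(a) = (-5*a)*a² = -5*a³)
-142 + 120*n(10) = -142 + 120*(-5*10³) = -142 + 120*(-5*1000) = -142 + 120*(-5000) = -142 - 600000 = -600142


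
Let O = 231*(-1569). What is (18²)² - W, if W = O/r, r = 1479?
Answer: 51873981/493 ≈ 1.0522e+5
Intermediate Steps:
O = -362439
W = -120813/493 (W = -362439/1479 = -362439*1/1479 = -120813/493 ≈ -245.06)
(18²)² - W = (18²)² - 1*(-120813/493) = 324² + 120813/493 = 104976 + 120813/493 = 51873981/493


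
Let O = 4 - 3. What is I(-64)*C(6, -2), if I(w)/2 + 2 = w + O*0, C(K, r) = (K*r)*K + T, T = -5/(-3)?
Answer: 9284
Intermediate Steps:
T = 5/3 (T = -5*(-1/3) = 5/3 ≈ 1.6667)
C(K, r) = 5/3 + r*K**2 (C(K, r) = (K*r)*K + 5/3 = r*K**2 + 5/3 = 5/3 + r*K**2)
O = 1
I(w) = -4 + 2*w (I(w) = -4 + 2*(w + 1*0) = -4 + 2*(w + 0) = -4 + 2*w)
I(-64)*C(6, -2) = (-4 + 2*(-64))*(5/3 - 2*6**2) = (-4 - 128)*(5/3 - 2*36) = -132*(5/3 - 72) = -132*(-211/3) = 9284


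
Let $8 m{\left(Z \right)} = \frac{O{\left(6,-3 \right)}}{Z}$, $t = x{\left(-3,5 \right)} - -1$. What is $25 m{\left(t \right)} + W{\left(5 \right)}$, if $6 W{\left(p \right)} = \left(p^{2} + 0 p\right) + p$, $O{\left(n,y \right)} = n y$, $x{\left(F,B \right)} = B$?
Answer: $- \frac{35}{8} \approx -4.375$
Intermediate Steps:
$W{\left(p \right)} = \frac{p}{6} + \frac{p^{2}}{6}$ ($W{\left(p \right)} = \frac{\left(p^{2} + 0 p\right) + p}{6} = \frac{\left(p^{2} + 0\right) + p}{6} = \frac{p^{2} + p}{6} = \frac{p + p^{2}}{6} = \frac{p}{6} + \frac{p^{2}}{6}$)
$t = 6$ ($t = 5 - -1 = 5 + 1 = 6$)
$m{\left(Z \right)} = - \frac{9}{4 Z}$ ($m{\left(Z \right)} = \frac{6 \left(-3\right) \frac{1}{Z}}{8} = \frac{\left(-18\right) \frac{1}{Z}}{8} = - \frac{9}{4 Z}$)
$25 m{\left(t \right)} + W{\left(5 \right)} = 25 \left(- \frac{9}{4 \cdot 6}\right) + \frac{1}{6} \cdot 5 \left(1 + 5\right) = 25 \left(\left(- \frac{9}{4}\right) \frac{1}{6}\right) + \frac{1}{6} \cdot 5 \cdot 6 = 25 \left(- \frac{3}{8}\right) + 5 = - \frac{75}{8} + 5 = - \frac{35}{8}$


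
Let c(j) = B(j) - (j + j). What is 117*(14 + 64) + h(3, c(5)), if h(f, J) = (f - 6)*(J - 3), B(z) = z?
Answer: 9150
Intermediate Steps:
c(j) = -j (c(j) = j - (j + j) = j - 2*j = -j)
h(f, J) = (-6 + f)*(-3 + J)
117*(14 + 64) + h(3, c(5)) = 117*(14 + 64) + (18 - (-6)*5 - 3*3 - 1*5*3) = 117*78 + (18 - 6*(-5) - 9 - 5*3) = 9126 + (18 + 30 - 9 - 15) = 9126 + 24 = 9150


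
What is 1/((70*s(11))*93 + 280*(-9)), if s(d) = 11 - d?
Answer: -1/2520 ≈ -0.00039683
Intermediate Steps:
1/((70*s(11))*93 + 280*(-9)) = 1/((70*(11 - 1*11))*93 + 280*(-9)) = 1/((70*(11 - 11))*93 - 2520) = 1/((70*0)*93 - 2520) = 1/(0*93 - 2520) = 1/(0 - 2520) = 1/(-2520) = -1/2520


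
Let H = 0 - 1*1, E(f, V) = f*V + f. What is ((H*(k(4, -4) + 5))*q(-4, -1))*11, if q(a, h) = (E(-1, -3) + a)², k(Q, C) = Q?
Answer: -396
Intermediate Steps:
E(f, V) = f + V*f (E(f, V) = V*f + f = f + V*f)
H = -1 (H = 0 - 1 = -1)
q(a, h) = (2 + a)² (q(a, h) = (-(1 - 3) + a)² = (-1*(-2) + a)² = (2 + a)²)
((H*(k(4, -4) + 5))*q(-4, -1))*11 = ((-(4 + 5))*(2 - 4)²)*11 = (-1*9*(-2)²)*11 = -9*4*11 = -36*11 = -396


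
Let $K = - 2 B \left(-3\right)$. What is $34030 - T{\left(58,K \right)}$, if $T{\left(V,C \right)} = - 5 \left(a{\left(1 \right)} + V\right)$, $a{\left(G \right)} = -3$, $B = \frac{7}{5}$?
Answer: $34305$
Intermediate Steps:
$B = \frac{7}{5}$ ($B = 7 \cdot \frac{1}{5} = \frac{7}{5} \approx 1.4$)
$K = \frac{42}{5}$ ($K = \left(-2\right) \frac{7}{5} \left(-3\right) = \left(- \frac{14}{5}\right) \left(-3\right) = \frac{42}{5} \approx 8.4$)
$T{\left(V,C \right)} = 15 - 5 V$ ($T{\left(V,C \right)} = - 5 \left(-3 + V\right) = 15 - 5 V$)
$34030 - T{\left(58,K \right)} = 34030 - \left(15 - 290\right) = 34030 - -275 = 34030 + 275 = 34305$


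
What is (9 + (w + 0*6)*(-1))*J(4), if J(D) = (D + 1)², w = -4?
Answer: 325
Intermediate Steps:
J(D) = (1 + D)²
(9 + (w + 0*6)*(-1))*J(4) = (9 + (-4 + 0*6)*(-1))*(1 + 4)² = (9 + (-4 + 0)*(-1))*5² = (9 - 4*(-1))*25 = (9 + 4)*25 = 13*25 = 325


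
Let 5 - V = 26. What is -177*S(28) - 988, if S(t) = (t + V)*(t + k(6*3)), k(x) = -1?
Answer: -34441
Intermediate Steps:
V = -21 (V = 5 - 1*26 = 5 - 26 = -21)
S(t) = (-1 + t)*(-21 + t) (S(t) = (t - 21)*(t - 1) = (-21 + t)*(-1 + t) = (-1 + t)*(-21 + t))
-177*S(28) - 988 = -177*(21 + 28² - 22*28) - 988 = -177*(21 + 784 - 616) - 988 = -177*189 - 988 = -33453 - 988 = -34441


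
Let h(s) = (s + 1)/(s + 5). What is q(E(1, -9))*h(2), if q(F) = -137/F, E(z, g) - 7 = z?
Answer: -411/56 ≈ -7.3393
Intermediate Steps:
E(z, g) = 7 + z
h(s) = (1 + s)/(5 + s)
q(E(1, -9))*h(2) = (-137/(7 + 1))*((1 + 2)/(5 + 2)) = (-137/8)*(3/7) = (-137*⅛)*((⅐)*3) = -137/8*3/7 = -411/56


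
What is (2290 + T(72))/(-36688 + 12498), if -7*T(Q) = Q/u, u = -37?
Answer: -296591/3132605 ≈ -0.094679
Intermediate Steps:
T(Q) = Q/259 (T(Q) = -Q/(7*(-37)) = -Q*(-1)/(7*37) = -(-1)*Q/259 = Q/259)
(2290 + T(72))/(-36688 + 12498) = (2290 + (1/259)*72)/(-36688 + 12498) = (2290 + 72/259)/(-24190) = (593182/259)*(-1/24190) = -296591/3132605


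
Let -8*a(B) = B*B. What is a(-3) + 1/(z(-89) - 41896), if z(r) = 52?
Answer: -94151/83688 ≈ -1.1250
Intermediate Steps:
a(B) = -B²/8 (a(B) = -B*B/8 = -B²/8)
a(-3) + 1/(z(-89) - 41896) = -⅛*(-3)² + 1/(52 - 41896) = -⅛*9 + 1/(-41844) = -9/8 - 1/41844 = -94151/83688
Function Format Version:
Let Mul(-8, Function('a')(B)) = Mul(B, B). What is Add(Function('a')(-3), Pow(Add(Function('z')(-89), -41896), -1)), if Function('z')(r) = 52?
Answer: Rational(-94151, 83688) ≈ -1.1250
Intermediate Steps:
Function('a')(B) = Mul(Rational(-1, 8), Pow(B, 2)) (Function('a')(B) = Mul(Rational(-1, 8), Mul(B, B)) = Mul(Rational(-1, 8), Pow(B, 2)))
Add(Function('a')(-3), Pow(Add(Function('z')(-89), -41896), -1)) = Add(Mul(Rational(-1, 8), Pow(-3, 2)), Pow(Add(52, -41896), -1)) = Add(Mul(Rational(-1, 8), 9), Pow(-41844, -1)) = Add(Rational(-9, 8), Rational(-1, 41844)) = Rational(-94151, 83688)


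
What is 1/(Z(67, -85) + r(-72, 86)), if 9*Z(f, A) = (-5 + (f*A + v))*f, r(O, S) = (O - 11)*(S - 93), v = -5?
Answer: -9/377006 ≈ -2.3872e-5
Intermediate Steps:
r(O, S) = (-93 + S)*(-11 + O) (r(O, S) = (-11 + O)*(-93 + S) = (-93 + S)*(-11 + O))
Z(f, A) = f*(-10 + A*f)/9 (Z(f, A) = ((-5 + (f*A - 5))*f)/9 = ((-5 + (A*f - 5))*f)/9 = ((-5 + (-5 + A*f))*f)/9 = ((-10 + A*f)*f)/9 = (f*(-10 + A*f))/9 = f*(-10 + A*f)/9)
1/(Z(67, -85) + r(-72, 86)) = 1/((⅑)*67*(-10 - 85*67) + (1023 - 93*(-72) - 11*86 - 72*86)) = 1/((⅑)*67*(-10 - 5695) + (1023 + 6696 - 946 - 6192)) = 1/((⅑)*67*(-5705) + 581) = 1/(-382235/9 + 581) = 1/(-377006/9) = -9/377006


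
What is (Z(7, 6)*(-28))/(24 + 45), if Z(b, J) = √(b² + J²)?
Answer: -28*√85/69 ≈ -3.7413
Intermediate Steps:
Z(b, J) = √(J² + b²)
(Z(7, 6)*(-28))/(24 + 45) = (√(6² + 7²)*(-28))/(24 + 45) = (√(36 + 49)*(-28))/69 = (√85*(-28))*(1/69) = -28*√85*(1/69) = -28*√85/69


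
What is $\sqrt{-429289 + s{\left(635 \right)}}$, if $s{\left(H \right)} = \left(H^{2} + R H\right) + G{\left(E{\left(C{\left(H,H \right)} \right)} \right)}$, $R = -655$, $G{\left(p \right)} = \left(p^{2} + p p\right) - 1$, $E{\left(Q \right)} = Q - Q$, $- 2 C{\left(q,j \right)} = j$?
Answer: $3 i \sqrt{49110} \approx 664.82 i$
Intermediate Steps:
$C{\left(q,j \right)} = - \frac{j}{2}$
$E{\left(Q \right)} = 0$
$G{\left(p \right)} = -1 + 2 p^{2}$ ($G{\left(p \right)} = \left(p^{2} + p^{2}\right) - 1 = 2 p^{2} - 1 = -1 + 2 p^{2}$)
$s{\left(H \right)} = -1 + H^{2} - 655 H$ ($s{\left(H \right)} = \left(H^{2} - 655 H\right) - \left(1 - 2 \cdot 0^{2}\right) = \left(H^{2} - 655 H\right) + \left(-1 + 2 \cdot 0\right) = \left(H^{2} - 655 H\right) + \left(-1 + 0\right) = \left(H^{2} - 655 H\right) - 1 = -1 + H^{2} - 655 H$)
$\sqrt{-429289 + s{\left(635 \right)}} = \sqrt{-429289 - \left(415926 - 403225\right)} = \sqrt{-429289 - 12701} = \sqrt{-441990} = 3 i \sqrt{49110}$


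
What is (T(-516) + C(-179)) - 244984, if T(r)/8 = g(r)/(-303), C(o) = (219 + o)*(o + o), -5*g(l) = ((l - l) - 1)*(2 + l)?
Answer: -392841448/1515 ≈ -2.5930e+5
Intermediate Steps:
g(l) = ⅖ + l/5 (g(l) = -((l - l) - 1)*(2 + l)/5 = -(0 - 1)*(2 + l)/5 = -(-1)*(2 + l)/5 = -(-2 - l)/5 = ⅖ + l/5)
C(o) = 2*o*(219 + o) (C(o) = (219 + o)*(2*o) = 2*o*(219 + o))
T(r) = -16/1515 - 8*r/1515 (T(r) = 8*((⅖ + r/5)/(-303)) = 8*((⅖ + r/5)*(-1/303)) = 8*(-2/1515 - r/1515) = -16/1515 - 8*r/1515)
(T(-516) + C(-179)) - 244984 = ((-16/1515 - 8/1515*(-516)) + 2*(-179)*(219 - 179)) - 244984 = ((-16/1515 + 1376/505) + 2*(-179)*40) - 244984 = (4112/1515 - 14320) - 244984 = -21690688/1515 - 244984 = -392841448/1515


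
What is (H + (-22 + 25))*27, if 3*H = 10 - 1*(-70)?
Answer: 801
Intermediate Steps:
H = 80/3 (H = (10 - 1*(-70))/3 = (10 + 70)/3 = (⅓)*80 = 80/3 ≈ 26.667)
(H + (-22 + 25))*27 = (80/3 + (-22 + 25))*27 = (80/3 + 3)*27 = (89/3)*27 = 801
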